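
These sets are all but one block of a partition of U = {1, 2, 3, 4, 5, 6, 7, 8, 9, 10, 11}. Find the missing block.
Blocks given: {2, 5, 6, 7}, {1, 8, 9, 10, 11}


U = {1, 2, 3, 4, 5, 6, 7, 8, 9, 10, 11}
Shown blocks: {2, 5, 6, 7}, {1, 8, 9, 10, 11}
A partition's blocks are pairwise disjoint and cover U, so the missing block = U \ (union of shown blocks).
Union of shown blocks: {1, 2, 5, 6, 7, 8, 9, 10, 11}
Missing block = U \ (union) = {3, 4}

{3, 4}


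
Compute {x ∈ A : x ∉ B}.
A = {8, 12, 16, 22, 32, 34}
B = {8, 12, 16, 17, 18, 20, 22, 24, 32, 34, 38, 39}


Set A = {8, 12, 16, 22, 32, 34}
Set B = {8, 12, 16, 17, 18, 20, 22, 24, 32, 34, 38, 39}
Check each element of A against B:
8 ∈ B, 12 ∈ B, 16 ∈ B, 22 ∈ B, 32 ∈ B, 34 ∈ B
Elements of A not in B: {}

{}


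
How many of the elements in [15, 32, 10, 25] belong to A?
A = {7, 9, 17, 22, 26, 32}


Set A = {7, 9, 17, 22, 26, 32}
Candidates: [15, 32, 10, 25]
Check each candidate:
15 ∉ A, 32 ∈ A, 10 ∉ A, 25 ∉ A
Count of candidates in A: 1

1


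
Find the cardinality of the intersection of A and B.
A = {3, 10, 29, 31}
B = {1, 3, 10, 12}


Set A = {3, 10, 29, 31}
Set B = {1, 3, 10, 12}
A ∩ B = {3, 10}
|A ∩ B| = 2

2


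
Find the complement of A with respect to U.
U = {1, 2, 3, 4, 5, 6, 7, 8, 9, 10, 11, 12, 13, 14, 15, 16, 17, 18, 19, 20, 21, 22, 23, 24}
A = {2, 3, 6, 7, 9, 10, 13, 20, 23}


Universal set U = {1, 2, 3, 4, 5, 6, 7, 8, 9, 10, 11, 12, 13, 14, 15, 16, 17, 18, 19, 20, 21, 22, 23, 24}
Set A = {2, 3, 6, 7, 9, 10, 13, 20, 23}
A' = U \ A = elements in U but not in A
Checking each element of U:
1 (not in A, include), 2 (in A, exclude), 3 (in A, exclude), 4 (not in A, include), 5 (not in A, include), 6 (in A, exclude), 7 (in A, exclude), 8 (not in A, include), 9 (in A, exclude), 10 (in A, exclude), 11 (not in A, include), 12 (not in A, include), 13 (in A, exclude), 14 (not in A, include), 15 (not in A, include), 16 (not in A, include), 17 (not in A, include), 18 (not in A, include), 19 (not in A, include), 20 (in A, exclude), 21 (not in A, include), 22 (not in A, include), 23 (in A, exclude), 24 (not in A, include)
A' = {1, 4, 5, 8, 11, 12, 14, 15, 16, 17, 18, 19, 21, 22, 24}

{1, 4, 5, 8, 11, 12, 14, 15, 16, 17, 18, 19, 21, 22, 24}


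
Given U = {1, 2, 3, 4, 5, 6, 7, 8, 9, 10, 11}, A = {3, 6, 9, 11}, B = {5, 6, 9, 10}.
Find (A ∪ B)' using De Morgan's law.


U = {1, 2, 3, 4, 5, 6, 7, 8, 9, 10, 11}
A = {3, 6, 9, 11}, B = {5, 6, 9, 10}
A ∪ B = {3, 5, 6, 9, 10, 11}
(A ∪ B)' = U \ (A ∪ B) = {1, 2, 4, 7, 8}
Verification via A' ∩ B': A' = {1, 2, 4, 5, 7, 8, 10}, B' = {1, 2, 3, 4, 7, 8, 11}
A' ∩ B' = {1, 2, 4, 7, 8} ✓

{1, 2, 4, 7, 8}


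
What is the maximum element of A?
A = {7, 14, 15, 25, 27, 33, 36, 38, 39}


Set A = {7, 14, 15, 25, 27, 33, 36, 38, 39}
Elements in ascending order: 7, 14, 15, 25, 27, 33, 36, 38, 39
The largest element is 39.

39


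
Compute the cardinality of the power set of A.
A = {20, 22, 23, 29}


Set A = {20, 22, 23, 29}
|A| = 4
The power set P(A) contains all subsets of A.
|P(A)| = 2^|A| = 2^4 = 16

16


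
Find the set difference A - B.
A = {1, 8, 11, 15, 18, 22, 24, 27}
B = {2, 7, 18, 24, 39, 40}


Set A = {1, 8, 11, 15, 18, 22, 24, 27}
Set B = {2, 7, 18, 24, 39, 40}
A \ B includes elements in A that are not in B.
Check each element of A:
1 (not in B, keep), 8 (not in B, keep), 11 (not in B, keep), 15 (not in B, keep), 18 (in B, remove), 22 (not in B, keep), 24 (in B, remove), 27 (not in B, keep)
A \ B = {1, 8, 11, 15, 22, 27}

{1, 8, 11, 15, 22, 27}


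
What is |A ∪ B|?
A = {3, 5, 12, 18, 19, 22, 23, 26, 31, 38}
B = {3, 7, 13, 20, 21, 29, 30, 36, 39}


Set A = {3, 5, 12, 18, 19, 22, 23, 26, 31, 38}, |A| = 10
Set B = {3, 7, 13, 20, 21, 29, 30, 36, 39}, |B| = 9
A ∩ B = {3}, |A ∩ B| = 1
|A ∪ B| = |A| + |B| - |A ∩ B| = 10 + 9 - 1 = 18

18


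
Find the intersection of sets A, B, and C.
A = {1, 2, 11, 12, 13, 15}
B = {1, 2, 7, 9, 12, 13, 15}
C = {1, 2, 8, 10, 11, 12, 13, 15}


Set A = {1, 2, 11, 12, 13, 15}
Set B = {1, 2, 7, 9, 12, 13, 15}
Set C = {1, 2, 8, 10, 11, 12, 13, 15}
First, A ∩ B = {1, 2, 12, 13, 15}
Then, (A ∩ B) ∩ C = {1, 2, 12, 13, 15}

{1, 2, 12, 13, 15}


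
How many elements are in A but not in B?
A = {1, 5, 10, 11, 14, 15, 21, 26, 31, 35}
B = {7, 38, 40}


Set A = {1, 5, 10, 11, 14, 15, 21, 26, 31, 35}
Set B = {7, 38, 40}
A \ B = {1, 5, 10, 11, 14, 15, 21, 26, 31, 35}
|A \ B| = 10

10


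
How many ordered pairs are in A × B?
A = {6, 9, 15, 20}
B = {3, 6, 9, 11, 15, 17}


Set A = {6, 9, 15, 20} has 4 elements.
Set B = {3, 6, 9, 11, 15, 17} has 6 elements.
|A × B| = |A| × |B| = 4 × 6 = 24

24


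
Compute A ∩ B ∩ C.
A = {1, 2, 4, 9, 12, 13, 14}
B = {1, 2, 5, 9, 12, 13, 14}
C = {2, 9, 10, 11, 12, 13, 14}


Set A = {1, 2, 4, 9, 12, 13, 14}
Set B = {1, 2, 5, 9, 12, 13, 14}
Set C = {2, 9, 10, 11, 12, 13, 14}
First, A ∩ B = {1, 2, 9, 12, 13, 14}
Then, (A ∩ B) ∩ C = {2, 9, 12, 13, 14}

{2, 9, 12, 13, 14}


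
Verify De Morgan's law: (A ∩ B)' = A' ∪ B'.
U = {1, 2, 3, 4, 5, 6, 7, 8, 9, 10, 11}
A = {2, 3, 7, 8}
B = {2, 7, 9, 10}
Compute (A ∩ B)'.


U = {1, 2, 3, 4, 5, 6, 7, 8, 9, 10, 11}
A = {2, 3, 7, 8}, B = {2, 7, 9, 10}
A ∩ B = {2, 7}
(A ∩ B)' = U \ (A ∩ B) = {1, 3, 4, 5, 6, 8, 9, 10, 11}
Verification via A' ∪ B': A' = {1, 4, 5, 6, 9, 10, 11}, B' = {1, 3, 4, 5, 6, 8, 11}
A' ∪ B' = {1, 3, 4, 5, 6, 8, 9, 10, 11} ✓

{1, 3, 4, 5, 6, 8, 9, 10, 11}


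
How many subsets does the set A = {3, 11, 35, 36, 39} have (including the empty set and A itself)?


Set A = {3, 11, 35, 36, 39}
|A| = 5
The power set P(A) contains all subsets of A.
|P(A)| = 2^|A| = 2^5 = 32

32


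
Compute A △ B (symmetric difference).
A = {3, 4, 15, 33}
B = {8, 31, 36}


Set A = {3, 4, 15, 33}
Set B = {8, 31, 36}
A △ B = (A \ B) ∪ (B \ A)
Elements in A but not B: {3, 4, 15, 33}
Elements in B but not A: {8, 31, 36}
A △ B = {3, 4, 8, 15, 31, 33, 36}

{3, 4, 8, 15, 31, 33, 36}


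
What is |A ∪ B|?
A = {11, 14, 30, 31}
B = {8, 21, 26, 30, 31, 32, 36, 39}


Set A = {11, 14, 30, 31}, |A| = 4
Set B = {8, 21, 26, 30, 31, 32, 36, 39}, |B| = 8
A ∩ B = {30, 31}, |A ∩ B| = 2
|A ∪ B| = |A| + |B| - |A ∩ B| = 4 + 8 - 2 = 10

10


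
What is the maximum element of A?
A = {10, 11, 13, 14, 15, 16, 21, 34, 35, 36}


Set A = {10, 11, 13, 14, 15, 16, 21, 34, 35, 36}
Elements in ascending order: 10, 11, 13, 14, 15, 16, 21, 34, 35, 36
The largest element is 36.

36


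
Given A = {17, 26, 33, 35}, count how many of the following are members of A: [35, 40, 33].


Set A = {17, 26, 33, 35}
Candidates: [35, 40, 33]
Check each candidate:
35 ∈ A, 40 ∉ A, 33 ∈ A
Count of candidates in A: 2

2


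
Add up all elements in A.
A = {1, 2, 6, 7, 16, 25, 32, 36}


Set A = {1, 2, 6, 7, 16, 25, 32, 36}
Sum = 1 + 2 + 6 + 7 + 16 + 25 + 32 + 36 = 125

125


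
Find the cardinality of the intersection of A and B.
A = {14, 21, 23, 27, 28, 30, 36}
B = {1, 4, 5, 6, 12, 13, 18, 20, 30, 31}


Set A = {14, 21, 23, 27, 28, 30, 36}
Set B = {1, 4, 5, 6, 12, 13, 18, 20, 30, 31}
A ∩ B = {30}
|A ∩ B| = 1

1


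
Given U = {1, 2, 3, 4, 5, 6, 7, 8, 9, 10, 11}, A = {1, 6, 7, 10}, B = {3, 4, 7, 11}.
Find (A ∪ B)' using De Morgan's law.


U = {1, 2, 3, 4, 5, 6, 7, 8, 9, 10, 11}
A = {1, 6, 7, 10}, B = {3, 4, 7, 11}
A ∪ B = {1, 3, 4, 6, 7, 10, 11}
(A ∪ B)' = U \ (A ∪ B) = {2, 5, 8, 9}
Verification via A' ∩ B': A' = {2, 3, 4, 5, 8, 9, 11}, B' = {1, 2, 5, 6, 8, 9, 10}
A' ∩ B' = {2, 5, 8, 9} ✓

{2, 5, 8, 9}


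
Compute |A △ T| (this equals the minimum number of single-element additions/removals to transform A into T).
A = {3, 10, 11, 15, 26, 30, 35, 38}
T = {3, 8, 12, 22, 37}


Set A = {3, 10, 11, 15, 26, 30, 35, 38}
Set T = {3, 8, 12, 22, 37}
Elements to remove from A (in A, not in T): {10, 11, 15, 26, 30, 35, 38} → 7 removals
Elements to add to A (in T, not in A): {8, 12, 22, 37} → 4 additions
Total edits = 7 + 4 = 11

11


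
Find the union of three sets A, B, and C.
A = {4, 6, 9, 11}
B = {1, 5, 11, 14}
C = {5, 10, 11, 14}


Set A = {4, 6, 9, 11}
Set B = {1, 5, 11, 14}
Set C = {5, 10, 11, 14}
First, A ∪ B = {1, 4, 5, 6, 9, 11, 14}
Then, (A ∪ B) ∪ C = {1, 4, 5, 6, 9, 10, 11, 14}

{1, 4, 5, 6, 9, 10, 11, 14}


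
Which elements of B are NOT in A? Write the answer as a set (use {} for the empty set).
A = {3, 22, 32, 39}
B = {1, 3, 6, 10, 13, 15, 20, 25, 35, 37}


Set A = {3, 22, 32, 39}
Set B = {1, 3, 6, 10, 13, 15, 20, 25, 35, 37}
Check each element of B against A:
1 ∉ A (include), 3 ∈ A, 6 ∉ A (include), 10 ∉ A (include), 13 ∉ A (include), 15 ∉ A (include), 20 ∉ A (include), 25 ∉ A (include), 35 ∉ A (include), 37 ∉ A (include)
Elements of B not in A: {1, 6, 10, 13, 15, 20, 25, 35, 37}

{1, 6, 10, 13, 15, 20, 25, 35, 37}


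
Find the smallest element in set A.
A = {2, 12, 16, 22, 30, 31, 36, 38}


Set A = {2, 12, 16, 22, 30, 31, 36, 38}
Elements in ascending order: 2, 12, 16, 22, 30, 31, 36, 38
The smallest element is 2.

2


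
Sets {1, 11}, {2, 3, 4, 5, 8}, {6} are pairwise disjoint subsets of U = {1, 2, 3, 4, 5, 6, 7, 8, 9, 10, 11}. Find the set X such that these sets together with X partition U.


U = {1, 2, 3, 4, 5, 6, 7, 8, 9, 10, 11}
Shown blocks: {1, 11}, {2, 3, 4, 5, 8}, {6}
A partition's blocks are pairwise disjoint and cover U, so the missing block = U \ (union of shown blocks).
Union of shown blocks: {1, 2, 3, 4, 5, 6, 8, 11}
Missing block = U \ (union) = {7, 9, 10}

{7, 9, 10}


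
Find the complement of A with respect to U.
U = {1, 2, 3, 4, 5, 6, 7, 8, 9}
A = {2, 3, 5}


Universal set U = {1, 2, 3, 4, 5, 6, 7, 8, 9}
Set A = {2, 3, 5}
A' = U \ A = elements in U but not in A
Checking each element of U:
1 (not in A, include), 2 (in A, exclude), 3 (in A, exclude), 4 (not in A, include), 5 (in A, exclude), 6 (not in A, include), 7 (not in A, include), 8 (not in A, include), 9 (not in A, include)
A' = {1, 4, 6, 7, 8, 9}

{1, 4, 6, 7, 8, 9}


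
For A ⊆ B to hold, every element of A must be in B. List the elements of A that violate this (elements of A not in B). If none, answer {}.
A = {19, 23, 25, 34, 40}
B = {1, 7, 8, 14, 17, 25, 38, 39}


Set A = {19, 23, 25, 34, 40}
Set B = {1, 7, 8, 14, 17, 25, 38, 39}
Check each element of A against B:
19 ∉ B (include), 23 ∉ B (include), 25 ∈ B, 34 ∉ B (include), 40 ∉ B (include)
Elements of A not in B: {19, 23, 34, 40}

{19, 23, 34, 40}


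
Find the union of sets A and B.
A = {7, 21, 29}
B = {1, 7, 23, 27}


Set A = {7, 21, 29}
Set B = {1, 7, 23, 27}
A ∪ B includes all elements in either set.
Elements from A: {7, 21, 29}
Elements from B not already included: {1, 23, 27}
A ∪ B = {1, 7, 21, 23, 27, 29}

{1, 7, 21, 23, 27, 29}


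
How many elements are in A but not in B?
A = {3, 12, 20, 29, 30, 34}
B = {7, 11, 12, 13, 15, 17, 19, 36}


Set A = {3, 12, 20, 29, 30, 34}
Set B = {7, 11, 12, 13, 15, 17, 19, 36}
A \ B = {3, 20, 29, 30, 34}
|A \ B| = 5

5


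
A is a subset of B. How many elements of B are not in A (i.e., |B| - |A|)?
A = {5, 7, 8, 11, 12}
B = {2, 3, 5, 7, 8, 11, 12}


Set A = {5, 7, 8, 11, 12}, |A| = 5
Set B = {2, 3, 5, 7, 8, 11, 12}, |B| = 7
Since A ⊆ B: B \ A = {2, 3}
|B| - |A| = 7 - 5 = 2

2


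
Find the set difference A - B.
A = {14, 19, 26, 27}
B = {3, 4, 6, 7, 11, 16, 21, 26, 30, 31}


Set A = {14, 19, 26, 27}
Set B = {3, 4, 6, 7, 11, 16, 21, 26, 30, 31}
A \ B includes elements in A that are not in B.
Check each element of A:
14 (not in B, keep), 19 (not in B, keep), 26 (in B, remove), 27 (not in B, keep)
A \ B = {14, 19, 27}

{14, 19, 27}


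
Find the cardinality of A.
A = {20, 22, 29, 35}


Set A = {20, 22, 29, 35}
Listing elements: 20, 22, 29, 35
Counting: 4 elements
|A| = 4

4


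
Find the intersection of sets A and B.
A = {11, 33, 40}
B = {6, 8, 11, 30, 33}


Set A = {11, 33, 40}
Set B = {6, 8, 11, 30, 33}
A ∩ B includes only elements in both sets.
Check each element of A against B:
11 ✓, 33 ✓, 40 ✗
A ∩ B = {11, 33}

{11, 33}


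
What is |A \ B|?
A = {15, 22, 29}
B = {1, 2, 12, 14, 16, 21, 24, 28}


Set A = {15, 22, 29}
Set B = {1, 2, 12, 14, 16, 21, 24, 28}
A \ B = {15, 22, 29}
|A \ B| = 3

3


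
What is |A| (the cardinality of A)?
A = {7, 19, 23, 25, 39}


Set A = {7, 19, 23, 25, 39}
Listing elements: 7, 19, 23, 25, 39
Counting: 5 elements
|A| = 5

5


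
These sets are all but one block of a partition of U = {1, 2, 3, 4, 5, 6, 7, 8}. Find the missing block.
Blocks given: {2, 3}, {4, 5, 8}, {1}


U = {1, 2, 3, 4, 5, 6, 7, 8}
Shown blocks: {2, 3}, {4, 5, 8}, {1}
A partition's blocks are pairwise disjoint and cover U, so the missing block = U \ (union of shown blocks).
Union of shown blocks: {1, 2, 3, 4, 5, 8}
Missing block = U \ (union) = {6, 7}

{6, 7}


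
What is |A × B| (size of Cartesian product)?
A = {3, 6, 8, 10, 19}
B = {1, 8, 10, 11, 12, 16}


Set A = {3, 6, 8, 10, 19} has 5 elements.
Set B = {1, 8, 10, 11, 12, 16} has 6 elements.
|A × B| = |A| × |B| = 5 × 6 = 30

30


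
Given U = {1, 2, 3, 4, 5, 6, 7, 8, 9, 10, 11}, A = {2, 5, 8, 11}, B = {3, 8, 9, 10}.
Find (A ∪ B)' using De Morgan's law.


U = {1, 2, 3, 4, 5, 6, 7, 8, 9, 10, 11}
A = {2, 5, 8, 11}, B = {3, 8, 9, 10}
A ∪ B = {2, 3, 5, 8, 9, 10, 11}
(A ∪ B)' = U \ (A ∪ B) = {1, 4, 6, 7}
Verification via A' ∩ B': A' = {1, 3, 4, 6, 7, 9, 10}, B' = {1, 2, 4, 5, 6, 7, 11}
A' ∩ B' = {1, 4, 6, 7} ✓

{1, 4, 6, 7}


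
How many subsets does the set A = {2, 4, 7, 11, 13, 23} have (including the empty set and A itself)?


Set A = {2, 4, 7, 11, 13, 23}
|A| = 6
The power set P(A) contains all subsets of A.
|P(A)| = 2^|A| = 2^6 = 64

64


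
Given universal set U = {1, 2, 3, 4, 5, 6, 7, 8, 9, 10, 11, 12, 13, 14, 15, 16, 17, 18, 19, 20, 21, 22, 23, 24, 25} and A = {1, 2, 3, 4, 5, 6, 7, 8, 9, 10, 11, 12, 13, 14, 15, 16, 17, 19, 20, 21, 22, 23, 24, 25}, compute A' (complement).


Universal set U = {1, 2, 3, 4, 5, 6, 7, 8, 9, 10, 11, 12, 13, 14, 15, 16, 17, 18, 19, 20, 21, 22, 23, 24, 25}
Set A = {1, 2, 3, 4, 5, 6, 7, 8, 9, 10, 11, 12, 13, 14, 15, 16, 17, 19, 20, 21, 22, 23, 24, 25}
A' = U \ A = elements in U but not in A
Checking each element of U:
1 (in A, exclude), 2 (in A, exclude), 3 (in A, exclude), 4 (in A, exclude), 5 (in A, exclude), 6 (in A, exclude), 7 (in A, exclude), 8 (in A, exclude), 9 (in A, exclude), 10 (in A, exclude), 11 (in A, exclude), 12 (in A, exclude), 13 (in A, exclude), 14 (in A, exclude), 15 (in A, exclude), 16 (in A, exclude), 17 (in A, exclude), 18 (not in A, include), 19 (in A, exclude), 20 (in A, exclude), 21 (in A, exclude), 22 (in A, exclude), 23 (in A, exclude), 24 (in A, exclude), 25 (in A, exclude)
A' = {18}

{18}


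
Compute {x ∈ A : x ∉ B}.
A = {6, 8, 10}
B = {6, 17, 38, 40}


Set A = {6, 8, 10}
Set B = {6, 17, 38, 40}
Check each element of A against B:
6 ∈ B, 8 ∉ B (include), 10 ∉ B (include)
Elements of A not in B: {8, 10}

{8, 10}


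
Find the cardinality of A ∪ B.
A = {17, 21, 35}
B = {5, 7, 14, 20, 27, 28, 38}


Set A = {17, 21, 35}, |A| = 3
Set B = {5, 7, 14, 20, 27, 28, 38}, |B| = 7
A ∩ B = {}, |A ∩ B| = 0
|A ∪ B| = |A| + |B| - |A ∩ B| = 3 + 7 - 0 = 10

10


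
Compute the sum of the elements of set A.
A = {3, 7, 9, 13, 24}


Set A = {3, 7, 9, 13, 24}
Sum = 3 + 7 + 9 + 13 + 24 = 56

56


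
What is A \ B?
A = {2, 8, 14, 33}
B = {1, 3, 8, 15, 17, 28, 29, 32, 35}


Set A = {2, 8, 14, 33}
Set B = {1, 3, 8, 15, 17, 28, 29, 32, 35}
A \ B includes elements in A that are not in B.
Check each element of A:
2 (not in B, keep), 8 (in B, remove), 14 (not in B, keep), 33 (not in B, keep)
A \ B = {2, 14, 33}

{2, 14, 33}


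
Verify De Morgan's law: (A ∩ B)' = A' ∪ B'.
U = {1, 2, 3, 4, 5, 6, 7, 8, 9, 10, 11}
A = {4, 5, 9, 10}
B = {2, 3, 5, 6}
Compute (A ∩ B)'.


U = {1, 2, 3, 4, 5, 6, 7, 8, 9, 10, 11}
A = {4, 5, 9, 10}, B = {2, 3, 5, 6}
A ∩ B = {5}
(A ∩ B)' = U \ (A ∩ B) = {1, 2, 3, 4, 6, 7, 8, 9, 10, 11}
Verification via A' ∪ B': A' = {1, 2, 3, 6, 7, 8, 11}, B' = {1, 4, 7, 8, 9, 10, 11}
A' ∪ B' = {1, 2, 3, 4, 6, 7, 8, 9, 10, 11} ✓

{1, 2, 3, 4, 6, 7, 8, 9, 10, 11}


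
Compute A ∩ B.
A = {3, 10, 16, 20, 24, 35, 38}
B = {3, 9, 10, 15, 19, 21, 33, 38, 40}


Set A = {3, 10, 16, 20, 24, 35, 38}
Set B = {3, 9, 10, 15, 19, 21, 33, 38, 40}
A ∩ B includes only elements in both sets.
Check each element of A against B:
3 ✓, 10 ✓, 16 ✗, 20 ✗, 24 ✗, 35 ✗, 38 ✓
A ∩ B = {3, 10, 38}

{3, 10, 38}


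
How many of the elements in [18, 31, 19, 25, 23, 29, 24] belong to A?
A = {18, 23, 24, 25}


Set A = {18, 23, 24, 25}
Candidates: [18, 31, 19, 25, 23, 29, 24]
Check each candidate:
18 ∈ A, 31 ∉ A, 19 ∉ A, 25 ∈ A, 23 ∈ A, 29 ∉ A, 24 ∈ A
Count of candidates in A: 4

4


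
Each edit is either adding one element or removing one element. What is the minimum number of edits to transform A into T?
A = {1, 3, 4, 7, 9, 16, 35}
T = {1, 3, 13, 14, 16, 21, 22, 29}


Set A = {1, 3, 4, 7, 9, 16, 35}
Set T = {1, 3, 13, 14, 16, 21, 22, 29}
Elements to remove from A (in A, not in T): {4, 7, 9, 35} → 4 removals
Elements to add to A (in T, not in A): {13, 14, 21, 22, 29} → 5 additions
Total edits = 4 + 5 = 9

9


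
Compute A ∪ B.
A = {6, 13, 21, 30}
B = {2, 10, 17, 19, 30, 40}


Set A = {6, 13, 21, 30}
Set B = {2, 10, 17, 19, 30, 40}
A ∪ B includes all elements in either set.
Elements from A: {6, 13, 21, 30}
Elements from B not already included: {2, 10, 17, 19, 40}
A ∪ B = {2, 6, 10, 13, 17, 19, 21, 30, 40}

{2, 6, 10, 13, 17, 19, 21, 30, 40}


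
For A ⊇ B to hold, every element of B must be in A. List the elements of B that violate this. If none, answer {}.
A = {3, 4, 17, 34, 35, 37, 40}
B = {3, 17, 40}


Set A = {3, 4, 17, 34, 35, 37, 40}
Set B = {3, 17, 40}
Check each element of B against A:
3 ∈ A, 17 ∈ A, 40 ∈ A
Elements of B not in A: {}

{}


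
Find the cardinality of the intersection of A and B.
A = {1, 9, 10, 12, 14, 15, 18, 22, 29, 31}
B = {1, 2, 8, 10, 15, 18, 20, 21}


Set A = {1, 9, 10, 12, 14, 15, 18, 22, 29, 31}
Set B = {1, 2, 8, 10, 15, 18, 20, 21}
A ∩ B = {1, 10, 15, 18}
|A ∩ B| = 4

4


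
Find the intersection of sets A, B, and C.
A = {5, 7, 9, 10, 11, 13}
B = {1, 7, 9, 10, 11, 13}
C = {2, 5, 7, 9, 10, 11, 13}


Set A = {5, 7, 9, 10, 11, 13}
Set B = {1, 7, 9, 10, 11, 13}
Set C = {2, 5, 7, 9, 10, 11, 13}
First, A ∩ B = {7, 9, 10, 11, 13}
Then, (A ∩ B) ∩ C = {7, 9, 10, 11, 13}

{7, 9, 10, 11, 13}


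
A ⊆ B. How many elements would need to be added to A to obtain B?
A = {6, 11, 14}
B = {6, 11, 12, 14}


Set A = {6, 11, 14}, |A| = 3
Set B = {6, 11, 12, 14}, |B| = 4
Since A ⊆ B: B \ A = {12}
|B| - |A| = 4 - 3 = 1

1


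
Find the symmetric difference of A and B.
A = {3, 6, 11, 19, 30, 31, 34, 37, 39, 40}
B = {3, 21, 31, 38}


Set A = {3, 6, 11, 19, 30, 31, 34, 37, 39, 40}
Set B = {3, 21, 31, 38}
A △ B = (A \ B) ∪ (B \ A)
Elements in A but not B: {6, 11, 19, 30, 34, 37, 39, 40}
Elements in B but not A: {21, 38}
A △ B = {6, 11, 19, 21, 30, 34, 37, 38, 39, 40}

{6, 11, 19, 21, 30, 34, 37, 38, 39, 40}


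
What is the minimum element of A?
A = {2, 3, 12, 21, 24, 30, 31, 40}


Set A = {2, 3, 12, 21, 24, 30, 31, 40}
Elements in ascending order: 2, 3, 12, 21, 24, 30, 31, 40
The smallest element is 2.

2


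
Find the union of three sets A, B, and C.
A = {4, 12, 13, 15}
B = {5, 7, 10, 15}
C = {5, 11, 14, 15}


Set A = {4, 12, 13, 15}
Set B = {5, 7, 10, 15}
Set C = {5, 11, 14, 15}
First, A ∪ B = {4, 5, 7, 10, 12, 13, 15}
Then, (A ∪ B) ∪ C = {4, 5, 7, 10, 11, 12, 13, 14, 15}

{4, 5, 7, 10, 11, 12, 13, 14, 15}


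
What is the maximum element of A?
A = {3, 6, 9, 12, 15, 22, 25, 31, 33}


Set A = {3, 6, 9, 12, 15, 22, 25, 31, 33}
Elements in ascending order: 3, 6, 9, 12, 15, 22, 25, 31, 33
The largest element is 33.

33


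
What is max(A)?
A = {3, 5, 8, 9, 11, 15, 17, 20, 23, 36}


Set A = {3, 5, 8, 9, 11, 15, 17, 20, 23, 36}
Elements in ascending order: 3, 5, 8, 9, 11, 15, 17, 20, 23, 36
The largest element is 36.

36


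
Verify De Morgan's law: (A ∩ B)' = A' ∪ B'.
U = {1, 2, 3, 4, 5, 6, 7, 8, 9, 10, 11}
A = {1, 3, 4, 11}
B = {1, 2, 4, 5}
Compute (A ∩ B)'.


U = {1, 2, 3, 4, 5, 6, 7, 8, 9, 10, 11}
A = {1, 3, 4, 11}, B = {1, 2, 4, 5}
A ∩ B = {1, 4}
(A ∩ B)' = U \ (A ∩ B) = {2, 3, 5, 6, 7, 8, 9, 10, 11}
Verification via A' ∪ B': A' = {2, 5, 6, 7, 8, 9, 10}, B' = {3, 6, 7, 8, 9, 10, 11}
A' ∪ B' = {2, 3, 5, 6, 7, 8, 9, 10, 11} ✓

{2, 3, 5, 6, 7, 8, 9, 10, 11}


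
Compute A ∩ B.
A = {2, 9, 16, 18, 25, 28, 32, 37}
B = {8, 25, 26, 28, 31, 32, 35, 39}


Set A = {2, 9, 16, 18, 25, 28, 32, 37}
Set B = {8, 25, 26, 28, 31, 32, 35, 39}
A ∩ B includes only elements in both sets.
Check each element of A against B:
2 ✗, 9 ✗, 16 ✗, 18 ✗, 25 ✓, 28 ✓, 32 ✓, 37 ✗
A ∩ B = {25, 28, 32}

{25, 28, 32}


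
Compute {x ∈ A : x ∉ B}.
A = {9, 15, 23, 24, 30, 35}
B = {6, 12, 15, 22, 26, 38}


Set A = {9, 15, 23, 24, 30, 35}
Set B = {6, 12, 15, 22, 26, 38}
Check each element of A against B:
9 ∉ B (include), 15 ∈ B, 23 ∉ B (include), 24 ∉ B (include), 30 ∉ B (include), 35 ∉ B (include)
Elements of A not in B: {9, 23, 24, 30, 35}

{9, 23, 24, 30, 35}


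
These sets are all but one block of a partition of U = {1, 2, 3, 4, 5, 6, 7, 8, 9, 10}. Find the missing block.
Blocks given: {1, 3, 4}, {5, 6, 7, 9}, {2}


U = {1, 2, 3, 4, 5, 6, 7, 8, 9, 10}
Shown blocks: {1, 3, 4}, {5, 6, 7, 9}, {2}
A partition's blocks are pairwise disjoint and cover U, so the missing block = U \ (union of shown blocks).
Union of shown blocks: {1, 2, 3, 4, 5, 6, 7, 9}
Missing block = U \ (union) = {8, 10}

{8, 10}


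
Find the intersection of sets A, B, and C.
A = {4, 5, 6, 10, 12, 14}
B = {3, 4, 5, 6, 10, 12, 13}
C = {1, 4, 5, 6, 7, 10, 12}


Set A = {4, 5, 6, 10, 12, 14}
Set B = {3, 4, 5, 6, 10, 12, 13}
Set C = {1, 4, 5, 6, 7, 10, 12}
First, A ∩ B = {4, 5, 6, 10, 12}
Then, (A ∩ B) ∩ C = {4, 5, 6, 10, 12}

{4, 5, 6, 10, 12}


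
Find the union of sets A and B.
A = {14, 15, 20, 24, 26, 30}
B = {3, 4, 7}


Set A = {14, 15, 20, 24, 26, 30}
Set B = {3, 4, 7}
A ∪ B includes all elements in either set.
Elements from A: {14, 15, 20, 24, 26, 30}
Elements from B not already included: {3, 4, 7}
A ∪ B = {3, 4, 7, 14, 15, 20, 24, 26, 30}

{3, 4, 7, 14, 15, 20, 24, 26, 30}


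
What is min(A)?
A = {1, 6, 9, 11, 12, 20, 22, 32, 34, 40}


Set A = {1, 6, 9, 11, 12, 20, 22, 32, 34, 40}
Elements in ascending order: 1, 6, 9, 11, 12, 20, 22, 32, 34, 40
The smallest element is 1.

1


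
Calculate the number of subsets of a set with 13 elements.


The set has 13 elements.
The power set contains all possible subsets.
|P(A)| = 2^|A| = 2^13 = 8192

8192


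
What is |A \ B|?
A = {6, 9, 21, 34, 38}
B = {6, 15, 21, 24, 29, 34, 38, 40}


Set A = {6, 9, 21, 34, 38}
Set B = {6, 15, 21, 24, 29, 34, 38, 40}
A \ B = {9}
|A \ B| = 1

1


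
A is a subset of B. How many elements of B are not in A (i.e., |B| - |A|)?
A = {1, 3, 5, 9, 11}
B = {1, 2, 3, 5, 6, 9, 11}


Set A = {1, 3, 5, 9, 11}, |A| = 5
Set B = {1, 2, 3, 5, 6, 9, 11}, |B| = 7
Since A ⊆ B: B \ A = {2, 6}
|B| - |A| = 7 - 5 = 2

2


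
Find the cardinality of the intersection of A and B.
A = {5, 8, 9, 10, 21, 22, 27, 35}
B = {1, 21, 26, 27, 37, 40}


Set A = {5, 8, 9, 10, 21, 22, 27, 35}
Set B = {1, 21, 26, 27, 37, 40}
A ∩ B = {21, 27}
|A ∩ B| = 2

2


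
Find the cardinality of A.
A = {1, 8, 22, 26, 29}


Set A = {1, 8, 22, 26, 29}
Listing elements: 1, 8, 22, 26, 29
Counting: 5 elements
|A| = 5

5


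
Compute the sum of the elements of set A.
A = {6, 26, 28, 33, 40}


Set A = {6, 26, 28, 33, 40}
Sum = 6 + 26 + 28 + 33 + 40 = 133

133


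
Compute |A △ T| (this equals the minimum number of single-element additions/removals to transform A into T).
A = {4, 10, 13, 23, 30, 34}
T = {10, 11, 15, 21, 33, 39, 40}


Set A = {4, 10, 13, 23, 30, 34}
Set T = {10, 11, 15, 21, 33, 39, 40}
Elements to remove from A (in A, not in T): {4, 13, 23, 30, 34} → 5 removals
Elements to add to A (in T, not in A): {11, 15, 21, 33, 39, 40} → 6 additions
Total edits = 5 + 6 = 11

11


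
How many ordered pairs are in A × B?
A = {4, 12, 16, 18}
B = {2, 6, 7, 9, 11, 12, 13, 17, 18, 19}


Set A = {4, 12, 16, 18} has 4 elements.
Set B = {2, 6, 7, 9, 11, 12, 13, 17, 18, 19} has 10 elements.
|A × B| = |A| × |B| = 4 × 10 = 40

40


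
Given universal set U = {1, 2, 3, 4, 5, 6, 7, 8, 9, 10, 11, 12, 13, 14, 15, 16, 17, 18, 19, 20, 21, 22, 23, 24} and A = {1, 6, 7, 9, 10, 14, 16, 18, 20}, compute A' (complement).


Universal set U = {1, 2, 3, 4, 5, 6, 7, 8, 9, 10, 11, 12, 13, 14, 15, 16, 17, 18, 19, 20, 21, 22, 23, 24}
Set A = {1, 6, 7, 9, 10, 14, 16, 18, 20}
A' = U \ A = elements in U but not in A
Checking each element of U:
1 (in A, exclude), 2 (not in A, include), 3 (not in A, include), 4 (not in A, include), 5 (not in A, include), 6 (in A, exclude), 7 (in A, exclude), 8 (not in A, include), 9 (in A, exclude), 10 (in A, exclude), 11 (not in A, include), 12 (not in A, include), 13 (not in A, include), 14 (in A, exclude), 15 (not in A, include), 16 (in A, exclude), 17 (not in A, include), 18 (in A, exclude), 19 (not in A, include), 20 (in A, exclude), 21 (not in A, include), 22 (not in A, include), 23 (not in A, include), 24 (not in A, include)
A' = {2, 3, 4, 5, 8, 11, 12, 13, 15, 17, 19, 21, 22, 23, 24}

{2, 3, 4, 5, 8, 11, 12, 13, 15, 17, 19, 21, 22, 23, 24}


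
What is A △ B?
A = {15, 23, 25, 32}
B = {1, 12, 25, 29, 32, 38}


Set A = {15, 23, 25, 32}
Set B = {1, 12, 25, 29, 32, 38}
A △ B = (A \ B) ∪ (B \ A)
Elements in A but not B: {15, 23}
Elements in B but not A: {1, 12, 29, 38}
A △ B = {1, 12, 15, 23, 29, 38}

{1, 12, 15, 23, 29, 38}


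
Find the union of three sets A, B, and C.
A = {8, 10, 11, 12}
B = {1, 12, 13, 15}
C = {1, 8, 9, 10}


Set A = {8, 10, 11, 12}
Set B = {1, 12, 13, 15}
Set C = {1, 8, 9, 10}
First, A ∪ B = {1, 8, 10, 11, 12, 13, 15}
Then, (A ∪ B) ∪ C = {1, 8, 9, 10, 11, 12, 13, 15}

{1, 8, 9, 10, 11, 12, 13, 15}


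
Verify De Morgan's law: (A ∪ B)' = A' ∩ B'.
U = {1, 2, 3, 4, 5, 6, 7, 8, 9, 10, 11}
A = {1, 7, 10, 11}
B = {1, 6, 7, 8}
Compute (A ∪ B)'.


U = {1, 2, 3, 4, 5, 6, 7, 8, 9, 10, 11}
A = {1, 7, 10, 11}, B = {1, 6, 7, 8}
A ∪ B = {1, 6, 7, 8, 10, 11}
(A ∪ B)' = U \ (A ∪ B) = {2, 3, 4, 5, 9}
Verification via A' ∩ B': A' = {2, 3, 4, 5, 6, 8, 9}, B' = {2, 3, 4, 5, 9, 10, 11}
A' ∩ B' = {2, 3, 4, 5, 9} ✓

{2, 3, 4, 5, 9}


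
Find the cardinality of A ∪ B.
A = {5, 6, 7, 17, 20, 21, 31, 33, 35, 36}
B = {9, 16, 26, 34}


Set A = {5, 6, 7, 17, 20, 21, 31, 33, 35, 36}, |A| = 10
Set B = {9, 16, 26, 34}, |B| = 4
A ∩ B = {}, |A ∩ B| = 0
|A ∪ B| = |A| + |B| - |A ∩ B| = 10 + 4 - 0 = 14

14


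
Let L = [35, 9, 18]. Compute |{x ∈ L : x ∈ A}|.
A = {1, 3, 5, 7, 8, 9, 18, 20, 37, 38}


Set A = {1, 3, 5, 7, 8, 9, 18, 20, 37, 38}
Candidates: [35, 9, 18]
Check each candidate:
35 ∉ A, 9 ∈ A, 18 ∈ A
Count of candidates in A: 2

2


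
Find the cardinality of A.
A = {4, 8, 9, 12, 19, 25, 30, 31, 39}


Set A = {4, 8, 9, 12, 19, 25, 30, 31, 39}
Listing elements: 4, 8, 9, 12, 19, 25, 30, 31, 39
Counting: 9 elements
|A| = 9

9


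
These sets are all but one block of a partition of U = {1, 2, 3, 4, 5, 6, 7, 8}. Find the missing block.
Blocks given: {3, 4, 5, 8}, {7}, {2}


U = {1, 2, 3, 4, 5, 6, 7, 8}
Shown blocks: {3, 4, 5, 8}, {7}, {2}
A partition's blocks are pairwise disjoint and cover U, so the missing block = U \ (union of shown blocks).
Union of shown blocks: {2, 3, 4, 5, 7, 8}
Missing block = U \ (union) = {1, 6}

{1, 6}


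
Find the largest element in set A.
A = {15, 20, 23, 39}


Set A = {15, 20, 23, 39}
Elements in ascending order: 15, 20, 23, 39
The largest element is 39.

39


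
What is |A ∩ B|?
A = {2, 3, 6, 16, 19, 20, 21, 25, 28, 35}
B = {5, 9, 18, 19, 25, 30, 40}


Set A = {2, 3, 6, 16, 19, 20, 21, 25, 28, 35}
Set B = {5, 9, 18, 19, 25, 30, 40}
A ∩ B = {19, 25}
|A ∩ B| = 2

2


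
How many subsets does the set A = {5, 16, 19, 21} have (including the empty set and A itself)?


Set A = {5, 16, 19, 21}
|A| = 4
The power set P(A) contains all subsets of A.
|P(A)| = 2^|A| = 2^4 = 16

16


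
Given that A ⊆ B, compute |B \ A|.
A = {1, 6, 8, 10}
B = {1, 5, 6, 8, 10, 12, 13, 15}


Set A = {1, 6, 8, 10}, |A| = 4
Set B = {1, 5, 6, 8, 10, 12, 13, 15}, |B| = 8
Since A ⊆ B: B \ A = {5, 12, 13, 15}
|B| - |A| = 8 - 4 = 4

4


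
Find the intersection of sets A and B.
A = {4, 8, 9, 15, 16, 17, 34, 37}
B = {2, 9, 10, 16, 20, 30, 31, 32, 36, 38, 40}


Set A = {4, 8, 9, 15, 16, 17, 34, 37}
Set B = {2, 9, 10, 16, 20, 30, 31, 32, 36, 38, 40}
A ∩ B includes only elements in both sets.
Check each element of A against B:
4 ✗, 8 ✗, 9 ✓, 15 ✗, 16 ✓, 17 ✗, 34 ✗, 37 ✗
A ∩ B = {9, 16}

{9, 16}


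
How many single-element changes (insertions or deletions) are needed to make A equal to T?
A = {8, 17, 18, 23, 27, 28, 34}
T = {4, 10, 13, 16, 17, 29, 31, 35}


Set A = {8, 17, 18, 23, 27, 28, 34}
Set T = {4, 10, 13, 16, 17, 29, 31, 35}
Elements to remove from A (in A, not in T): {8, 18, 23, 27, 28, 34} → 6 removals
Elements to add to A (in T, not in A): {4, 10, 13, 16, 29, 31, 35} → 7 additions
Total edits = 6 + 7 = 13

13


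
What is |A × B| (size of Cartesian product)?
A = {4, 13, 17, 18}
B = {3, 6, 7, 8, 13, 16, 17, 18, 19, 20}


Set A = {4, 13, 17, 18} has 4 elements.
Set B = {3, 6, 7, 8, 13, 16, 17, 18, 19, 20} has 10 elements.
|A × B| = |A| × |B| = 4 × 10 = 40

40


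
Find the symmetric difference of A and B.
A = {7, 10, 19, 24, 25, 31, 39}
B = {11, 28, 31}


Set A = {7, 10, 19, 24, 25, 31, 39}
Set B = {11, 28, 31}
A △ B = (A \ B) ∪ (B \ A)
Elements in A but not B: {7, 10, 19, 24, 25, 39}
Elements in B but not A: {11, 28}
A △ B = {7, 10, 11, 19, 24, 25, 28, 39}

{7, 10, 11, 19, 24, 25, 28, 39}


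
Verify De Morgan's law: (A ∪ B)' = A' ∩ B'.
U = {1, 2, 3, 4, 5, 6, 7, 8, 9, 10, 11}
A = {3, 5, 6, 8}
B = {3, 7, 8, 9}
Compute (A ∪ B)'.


U = {1, 2, 3, 4, 5, 6, 7, 8, 9, 10, 11}
A = {3, 5, 6, 8}, B = {3, 7, 8, 9}
A ∪ B = {3, 5, 6, 7, 8, 9}
(A ∪ B)' = U \ (A ∪ B) = {1, 2, 4, 10, 11}
Verification via A' ∩ B': A' = {1, 2, 4, 7, 9, 10, 11}, B' = {1, 2, 4, 5, 6, 10, 11}
A' ∩ B' = {1, 2, 4, 10, 11} ✓

{1, 2, 4, 10, 11}


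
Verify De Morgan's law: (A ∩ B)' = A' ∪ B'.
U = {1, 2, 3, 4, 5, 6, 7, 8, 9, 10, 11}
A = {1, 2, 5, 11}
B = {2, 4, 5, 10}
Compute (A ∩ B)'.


U = {1, 2, 3, 4, 5, 6, 7, 8, 9, 10, 11}
A = {1, 2, 5, 11}, B = {2, 4, 5, 10}
A ∩ B = {2, 5}
(A ∩ B)' = U \ (A ∩ B) = {1, 3, 4, 6, 7, 8, 9, 10, 11}
Verification via A' ∪ B': A' = {3, 4, 6, 7, 8, 9, 10}, B' = {1, 3, 6, 7, 8, 9, 11}
A' ∪ B' = {1, 3, 4, 6, 7, 8, 9, 10, 11} ✓

{1, 3, 4, 6, 7, 8, 9, 10, 11}


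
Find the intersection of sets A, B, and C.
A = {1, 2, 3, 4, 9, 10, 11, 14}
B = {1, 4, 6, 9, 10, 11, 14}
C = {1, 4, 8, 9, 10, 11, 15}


Set A = {1, 2, 3, 4, 9, 10, 11, 14}
Set B = {1, 4, 6, 9, 10, 11, 14}
Set C = {1, 4, 8, 9, 10, 11, 15}
First, A ∩ B = {1, 4, 9, 10, 11, 14}
Then, (A ∩ B) ∩ C = {1, 4, 9, 10, 11}

{1, 4, 9, 10, 11}


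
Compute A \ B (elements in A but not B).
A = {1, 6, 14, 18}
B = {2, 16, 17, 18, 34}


Set A = {1, 6, 14, 18}
Set B = {2, 16, 17, 18, 34}
A \ B includes elements in A that are not in B.
Check each element of A:
1 (not in B, keep), 6 (not in B, keep), 14 (not in B, keep), 18 (in B, remove)
A \ B = {1, 6, 14}

{1, 6, 14}


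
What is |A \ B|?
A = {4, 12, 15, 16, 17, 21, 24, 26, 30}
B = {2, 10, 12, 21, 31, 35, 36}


Set A = {4, 12, 15, 16, 17, 21, 24, 26, 30}
Set B = {2, 10, 12, 21, 31, 35, 36}
A \ B = {4, 15, 16, 17, 24, 26, 30}
|A \ B| = 7

7


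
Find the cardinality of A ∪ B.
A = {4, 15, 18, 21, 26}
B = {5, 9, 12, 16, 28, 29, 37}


Set A = {4, 15, 18, 21, 26}, |A| = 5
Set B = {5, 9, 12, 16, 28, 29, 37}, |B| = 7
A ∩ B = {}, |A ∩ B| = 0
|A ∪ B| = |A| + |B| - |A ∩ B| = 5 + 7 - 0 = 12

12


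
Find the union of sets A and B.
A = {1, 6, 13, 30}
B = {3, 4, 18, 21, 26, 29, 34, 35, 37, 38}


Set A = {1, 6, 13, 30}
Set B = {3, 4, 18, 21, 26, 29, 34, 35, 37, 38}
A ∪ B includes all elements in either set.
Elements from A: {1, 6, 13, 30}
Elements from B not already included: {3, 4, 18, 21, 26, 29, 34, 35, 37, 38}
A ∪ B = {1, 3, 4, 6, 13, 18, 21, 26, 29, 30, 34, 35, 37, 38}

{1, 3, 4, 6, 13, 18, 21, 26, 29, 30, 34, 35, 37, 38}


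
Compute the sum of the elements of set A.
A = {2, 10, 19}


Set A = {2, 10, 19}
Sum = 2 + 10 + 19 = 31

31


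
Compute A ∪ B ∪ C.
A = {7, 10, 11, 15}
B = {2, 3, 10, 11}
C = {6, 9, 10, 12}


Set A = {7, 10, 11, 15}
Set B = {2, 3, 10, 11}
Set C = {6, 9, 10, 12}
First, A ∪ B = {2, 3, 7, 10, 11, 15}
Then, (A ∪ B) ∪ C = {2, 3, 6, 7, 9, 10, 11, 12, 15}

{2, 3, 6, 7, 9, 10, 11, 12, 15}


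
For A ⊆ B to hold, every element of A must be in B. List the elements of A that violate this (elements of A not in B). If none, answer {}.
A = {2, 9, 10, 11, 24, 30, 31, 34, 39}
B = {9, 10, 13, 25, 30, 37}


Set A = {2, 9, 10, 11, 24, 30, 31, 34, 39}
Set B = {9, 10, 13, 25, 30, 37}
Check each element of A against B:
2 ∉ B (include), 9 ∈ B, 10 ∈ B, 11 ∉ B (include), 24 ∉ B (include), 30 ∈ B, 31 ∉ B (include), 34 ∉ B (include), 39 ∉ B (include)
Elements of A not in B: {2, 11, 24, 31, 34, 39}

{2, 11, 24, 31, 34, 39}


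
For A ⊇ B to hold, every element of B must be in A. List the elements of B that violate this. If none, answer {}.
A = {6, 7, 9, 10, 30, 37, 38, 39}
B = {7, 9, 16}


Set A = {6, 7, 9, 10, 30, 37, 38, 39}
Set B = {7, 9, 16}
Check each element of B against A:
7 ∈ A, 9 ∈ A, 16 ∉ A (include)
Elements of B not in A: {16}

{16}


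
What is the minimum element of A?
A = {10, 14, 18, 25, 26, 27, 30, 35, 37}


Set A = {10, 14, 18, 25, 26, 27, 30, 35, 37}
Elements in ascending order: 10, 14, 18, 25, 26, 27, 30, 35, 37
The smallest element is 10.

10


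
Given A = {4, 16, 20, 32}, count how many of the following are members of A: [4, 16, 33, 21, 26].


Set A = {4, 16, 20, 32}
Candidates: [4, 16, 33, 21, 26]
Check each candidate:
4 ∈ A, 16 ∈ A, 33 ∉ A, 21 ∉ A, 26 ∉ A
Count of candidates in A: 2

2


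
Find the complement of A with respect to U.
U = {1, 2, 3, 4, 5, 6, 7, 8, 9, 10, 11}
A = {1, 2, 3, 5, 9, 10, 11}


Universal set U = {1, 2, 3, 4, 5, 6, 7, 8, 9, 10, 11}
Set A = {1, 2, 3, 5, 9, 10, 11}
A' = U \ A = elements in U but not in A
Checking each element of U:
1 (in A, exclude), 2 (in A, exclude), 3 (in A, exclude), 4 (not in A, include), 5 (in A, exclude), 6 (not in A, include), 7 (not in A, include), 8 (not in A, include), 9 (in A, exclude), 10 (in A, exclude), 11 (in A, exclude)
A' = {4, 6, 7, 8}

{4, 6, 7, 8}


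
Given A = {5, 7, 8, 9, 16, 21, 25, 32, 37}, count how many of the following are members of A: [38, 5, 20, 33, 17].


Set A = {5, 7, 8, 9, 16, 21, 25, 32, 37}
Candidates: [38, 5, 20, 33, 17]
Check each candidate:
38 ∉ A, 5 ∈ A, 20 ∉ A, 33 ∉ A, 17 ∉ A
Count of candidates in A: 1

1


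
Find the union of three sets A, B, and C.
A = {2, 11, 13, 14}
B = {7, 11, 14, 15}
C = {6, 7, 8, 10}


Set A = {2, 11, 13, 14}
Set B = {7, 11, 14, 15}
Set C = {6, 7, 8, 10}
First, A ∪ B = {2, 7, 11, 13, 14, 15}
Then, (A ∪ B) ∪ C = {2, 6, 7, 8, 10, 11, 13, 14, 15}

{2, 6, 7, 8, 10, 11, 13, 14, 15}


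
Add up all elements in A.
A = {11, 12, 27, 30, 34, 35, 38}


Set A = {11, 12, 27, 30, 34, 35, 38}
Sum = 11 + 12 + 27 + 30 + 34 + 35 + 38 = 187

187


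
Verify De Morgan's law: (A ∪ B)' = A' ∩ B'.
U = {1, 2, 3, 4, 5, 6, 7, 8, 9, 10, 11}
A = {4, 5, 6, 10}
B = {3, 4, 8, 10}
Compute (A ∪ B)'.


U = {1, 2, 3, 4, 5, 6, 7, 8, 9, 10, 11}
A = {4, 5, 6, 10}, B = {3, 4, 8, 10}
A ∪ B = {3, 4, 5, 6, 8, 10}
(A ∪ B)' = U \ (A ∪ B) = {1, 2, 7, 9, 11}
Verification via A' ∩ B': A' = {1, 2, 3, 7, 8, 9, 11}, B' = {1, 2, 5, 6, 7, 9, 11}
A' ∩ B' = {1, 2, 7, 9, 11} ✓

{1, 2, 7, 9, 11}


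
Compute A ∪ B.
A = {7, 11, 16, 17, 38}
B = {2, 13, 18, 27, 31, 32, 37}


Set A = {7, 11, 16, 17, 38}
Set B = {2, 13, 18, 27, 31, 32, 37}
A ∪ B includes all elements in either set.
Elements from A: {7, 11, 16, 17, 38}
Elements from B not already included: {2, 13, 18, 27, 31, 32, 37}
A ∪ B = {2, 7, 11, 13, 16, 17, 18, 27, 31, 32, 37, 38}

{2, 7, 11, 13, 16, 17, 18, 27, 31, 32, 37, 38}


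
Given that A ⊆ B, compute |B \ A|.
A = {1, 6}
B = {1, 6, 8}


Set A = {1, 6}, |A| = 2
Set B = {1, 6, 8}, |B| = 3
Since A ⊆ B: B \ A = {8}
|B| - |A| = 3 - 2 = 1

1


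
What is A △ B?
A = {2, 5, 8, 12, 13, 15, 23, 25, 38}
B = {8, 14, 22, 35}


Set A = {2, 5, 8, 12, 13, 15, 23, 25, 38}
Set B = {8, 14, 22, 35}
A △ B = (A \ B) ∪ (B \ A)
Elements in A but not B: {2, 5, 12, 13, 15, 23, 25, 38}
Elements in B but not A: {14, 22, 35}
A △ B = {2, 5, 12, 13, 14, 15, 22, 23, 25, 35, 38}

{2, 5, 12, 13, 14, 15, 22, 23, 25, 35, 38}


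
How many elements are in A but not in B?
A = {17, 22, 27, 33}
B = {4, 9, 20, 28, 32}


Set A = {17, 22, 27, 33}
Set B = {4, 9, 20, 28, 32}
A \ B = {17, 22, 27, 33}
|A \ B| = 4

4


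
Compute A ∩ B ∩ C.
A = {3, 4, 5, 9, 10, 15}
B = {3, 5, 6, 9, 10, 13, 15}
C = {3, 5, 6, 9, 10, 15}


Set A = {3, 4, 5, 9, 10, 15}
Set B = {3, 5, 6, 9, 10, 13, 15}
Set C = {3, 5, 6, 9, 10, 15}
First, A ∩ B = {3, 5, 9, 10, 15}
Then, (A ∩ B) ∩ C = {3, 5, 9, 10, 15}

{3, 5, 9, 10, 15}


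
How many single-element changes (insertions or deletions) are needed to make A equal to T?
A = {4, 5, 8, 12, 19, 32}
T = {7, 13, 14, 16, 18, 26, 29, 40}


Set A = {4, 5, 8, 12, 19, 32}
Set T = {7, 13, 14, 16, 18, 26, 29, 40}
Elements to remove from A (in A, not in T): {4, 5, 8, 12, 19, 32} → 6 removals
Elements to add to A (in T, not in A): {7, 13, 14, 16, 18, 26, 29, 40} → 8 additions
Total edits = 6 + 8 = 14

14


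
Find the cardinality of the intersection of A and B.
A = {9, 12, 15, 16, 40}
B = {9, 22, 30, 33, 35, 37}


Set A = {9, 12, 15, 16, 40}
Set B = {9, 22, 30, 33, 35, 37}
A ∩ B = {9}
|A ∩ B| = 1

1


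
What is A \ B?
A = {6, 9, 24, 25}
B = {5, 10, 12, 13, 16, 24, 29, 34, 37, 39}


Set A = {6, 9, 24, 25}
Set B = {5, 10, 12, 13, 16, 24, 29, 34, 37, 39}
A \ B includes elements in A that are not in B.
Check each element of A:
6 (not in B, keep), 9 (not in B, keep), 24 (in B, remove), 25 (not in B, keep)
A \ B = {6, 9, 25}

{6, 9, 25}


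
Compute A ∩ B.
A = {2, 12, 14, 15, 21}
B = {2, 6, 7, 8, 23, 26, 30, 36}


Set A = {2, 12, 14, 15, 21}
Set B = {2, 6, 7, 8, 23, 26, 30, 36}
A ∩ B includes only elements in both sets.
Check each element of A against B:
2 ✓, 12 ✗, 14 ✗, 15 ✗, 21 ✗
A ∩ B = {2}

{2}


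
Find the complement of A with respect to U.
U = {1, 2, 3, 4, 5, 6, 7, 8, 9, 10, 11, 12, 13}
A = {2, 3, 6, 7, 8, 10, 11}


Universal set U = {1, 2, 3, 4, 5, 6, 7, 8, 9, 10, 11, 12, 13}
Set A = {2, 3, 6, 7, 8, 10, 11}
A' = U \ A = elements in U but not in A
Checking each element of U:
1 (not in A, include), 2 (in A, exclude), 3 (in A, exclude), 4 (not in A, include), 5 (not in A, include), 6 (in A, exclude), 7 (in A, exclude), 8 (in A, exclude), 9 (not in A, include), 10 (in A, exclude), 11 (in A, exclude), 12 (not in A, include), 13 (not in A, include)
A' = {1, 4, 5, 9, 12, 13}

{1, 4, 5, 9, 12, 13}


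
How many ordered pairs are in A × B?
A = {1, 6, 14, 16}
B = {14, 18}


Set A = {1, 6, 14, 16} has 4 elements.
Set B = {14, 18} has 2 elements.
|A × B| = |A| × |B| = 4 × 2 = 8

8


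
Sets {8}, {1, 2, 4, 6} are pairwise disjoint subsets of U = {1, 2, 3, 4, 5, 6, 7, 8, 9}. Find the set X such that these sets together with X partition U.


U = {1, 2, 3, 4, 5, 6, 7, 8, 9}
Shown blocks: {8}, {1, 2, 4, 6}
A partition's blocks are pairwise disjoint and cover U, so the missing block = U \ (union of shown blocks).
Union of shown blocks: {1, 2, 4, 6, 8}
Missing block = U \ (union) = {3, 5, 7, 9}

{3, 5, 7, 9}
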